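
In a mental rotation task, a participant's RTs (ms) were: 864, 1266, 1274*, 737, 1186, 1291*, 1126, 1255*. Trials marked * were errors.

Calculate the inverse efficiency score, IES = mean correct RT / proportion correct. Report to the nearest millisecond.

1657 ms

Correct trials (n=5): 864, 1266, 737, 1186, 1126
Mean correct RT = 5179/5 = 1035.8000 ms
Proportion correct = 5/8
IES = 1035.8000 / (5/8) = 1657.280 ms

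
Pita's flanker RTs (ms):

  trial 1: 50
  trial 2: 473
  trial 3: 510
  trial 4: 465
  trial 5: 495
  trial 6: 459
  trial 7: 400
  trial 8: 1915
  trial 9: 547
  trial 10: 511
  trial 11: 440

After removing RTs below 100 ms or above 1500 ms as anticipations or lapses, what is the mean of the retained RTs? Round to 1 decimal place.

477.8 ms

Excluded: 50, 1915
Retained (n=9): Σ = 4300
Mean = 4300/9 = 477.7778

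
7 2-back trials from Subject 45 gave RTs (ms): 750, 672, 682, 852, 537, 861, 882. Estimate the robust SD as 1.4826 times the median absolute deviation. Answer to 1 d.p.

151.2 ms

Sorted: 537, 672, 682, 750, 852, 861, 882 → median = 750
|x − 750| sorted: 0, 68, 78, 102, 111, 132, 213 → MAD = 102
Robust SD ≈ 1.4826 × 102 = 151.225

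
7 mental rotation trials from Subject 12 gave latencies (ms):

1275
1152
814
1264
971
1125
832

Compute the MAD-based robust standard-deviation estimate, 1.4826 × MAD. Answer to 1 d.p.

222.4 ms

Sorted: 814, 832, 971, 1125, 1152, 1264, 1275 → median = 1125
|x − 1125| sorted: 0, 27, 139, 150, 154, 293, 311 → MAD = 150
Robust SD ≈ 1.4826 × 150 = 222.390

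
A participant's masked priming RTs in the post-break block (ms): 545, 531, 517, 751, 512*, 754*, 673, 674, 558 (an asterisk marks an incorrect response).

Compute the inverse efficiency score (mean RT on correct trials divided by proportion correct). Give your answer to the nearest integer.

Correct trials (n=7): 545, 531, 517, 751, 673, 674, 558
Mean correct RT = 4249/7 = 607.0000 ms
Proportion correct = 7/9
IES = 607.0000 / (7/9) = 780.429 ms

780 ms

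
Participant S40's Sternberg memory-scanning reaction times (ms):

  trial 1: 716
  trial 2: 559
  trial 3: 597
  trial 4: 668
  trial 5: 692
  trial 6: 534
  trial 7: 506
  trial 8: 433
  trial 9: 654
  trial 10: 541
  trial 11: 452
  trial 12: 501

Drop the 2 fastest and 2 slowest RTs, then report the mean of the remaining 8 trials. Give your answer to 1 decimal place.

Sorted: 433, 452, 501, 506, 534, 541, 559, 597, 654, 668, 692, 716
Drop lowest 2 (433, 452) and highest 2 (692, 716)
Remaining (n=8): Σ = 4560, mean = 4560/8 = 570.000

570.0 ms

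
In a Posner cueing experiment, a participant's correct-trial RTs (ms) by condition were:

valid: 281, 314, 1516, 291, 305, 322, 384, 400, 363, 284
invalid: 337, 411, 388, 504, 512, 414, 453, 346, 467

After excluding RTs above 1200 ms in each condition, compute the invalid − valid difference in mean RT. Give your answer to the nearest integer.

99 ms

valid: exclude 1516
M(valid) = 2944/9 = 327.111
M(invalid) = 3832/9 = 425.778
Difference = 425.778 − 327.111 = 98.667 ms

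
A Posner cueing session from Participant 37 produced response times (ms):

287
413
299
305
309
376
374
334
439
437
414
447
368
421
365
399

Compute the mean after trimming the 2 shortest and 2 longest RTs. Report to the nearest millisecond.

Sorted: 287, 299, 305, 309, 334, 365, 368, 374, 376, 399, 413, 414, 421, 437, 439, 447
Drop lowest 2 (287, 299) and highest 2 (439, 447)
Remaining (n=12): Σ = 4515, mean = 4515/12 = 376.250

376 ms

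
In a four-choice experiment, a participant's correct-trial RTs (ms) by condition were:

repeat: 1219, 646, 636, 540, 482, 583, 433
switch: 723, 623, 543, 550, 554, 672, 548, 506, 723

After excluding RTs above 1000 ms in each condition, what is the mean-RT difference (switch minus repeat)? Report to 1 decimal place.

51.3 ms

repeat: exclude 1219
M(repeat) = 3320/6 = 553.333
M(switch) = 5442/9 = 604.667
Difference = 604.667 − 553.333 = 51.333 ms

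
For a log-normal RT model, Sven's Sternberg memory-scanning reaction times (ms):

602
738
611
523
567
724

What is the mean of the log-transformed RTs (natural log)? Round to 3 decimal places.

6.434

ln(RT): 6.4003, 6.6039, 6.4151, 6.2596, 6.3404, 6.5848
Σ ln(RT) = 38.6040
Mean = 38.6040/6 = 6.43401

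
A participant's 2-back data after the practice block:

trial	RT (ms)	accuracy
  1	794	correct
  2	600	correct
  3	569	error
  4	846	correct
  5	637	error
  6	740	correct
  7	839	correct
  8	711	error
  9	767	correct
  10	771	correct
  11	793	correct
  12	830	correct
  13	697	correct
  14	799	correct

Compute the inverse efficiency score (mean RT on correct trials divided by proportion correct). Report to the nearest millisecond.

Correct trials (n=11): 794, 600, 846, 740, 839, 767, 771, 793, 830, 697, 799
Mean correct RT = 8476/11 = 770.5455 ms
Proportion correct = 11/14
IES = 770.5455 / (11/14) = 980.694 ms

981 ms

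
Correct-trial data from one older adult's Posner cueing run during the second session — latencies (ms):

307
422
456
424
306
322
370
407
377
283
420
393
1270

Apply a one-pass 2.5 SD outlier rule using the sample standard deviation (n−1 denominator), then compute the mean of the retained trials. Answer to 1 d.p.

373.9 ms

n = 13, ΣRT = 5757, M = 442.846
Σ(x−M)² = 776415.69; s = √(776415.69/12) = 254.365
Cutoffs: 442.846 ± 2.5·254.365 → [-193.1, 1078.8]
Outside: 1270 → excluded.
Retained (n=12): Σ = 4487, mean = 4487/12 = 373.917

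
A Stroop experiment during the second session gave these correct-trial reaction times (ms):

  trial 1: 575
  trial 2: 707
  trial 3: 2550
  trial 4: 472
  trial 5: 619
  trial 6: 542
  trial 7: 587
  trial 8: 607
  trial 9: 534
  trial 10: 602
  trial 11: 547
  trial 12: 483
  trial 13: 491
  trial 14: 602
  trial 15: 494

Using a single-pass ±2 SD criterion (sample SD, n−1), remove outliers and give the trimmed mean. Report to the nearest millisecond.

n = 15, ΣRT = 10412, M = 694.133
Σ(x−M)² = 3745963.73; s = √(3745963.73/14) = 517.271
Cutoffs: 694.133 ± 2·517.271 → [-340.4, 1728.7]
Outside: 2550 → excluded.
Retained (n=14): Σ = 7862, mean = 7862/14 = 561.571

562 ms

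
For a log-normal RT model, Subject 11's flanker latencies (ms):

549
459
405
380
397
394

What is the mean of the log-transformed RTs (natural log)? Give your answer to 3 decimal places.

6.057

ln(RT): 6.3081, 6.1291, 6.0039, 5.9402, 5.9839, 5.9764
Σ ln(RT) = 36.3415
Mean = 36.3415/6 = 6.05692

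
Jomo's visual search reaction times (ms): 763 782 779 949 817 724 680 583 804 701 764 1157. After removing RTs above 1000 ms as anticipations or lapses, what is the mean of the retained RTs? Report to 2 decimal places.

758.73 ms

Excluded: 1157
Retained (n=11): Σ = 8346
Mean = 8346/11 = 758.7273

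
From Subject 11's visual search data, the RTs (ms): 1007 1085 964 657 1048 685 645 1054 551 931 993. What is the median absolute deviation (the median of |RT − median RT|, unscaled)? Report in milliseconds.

Sorted: 551, 645, 657, 685, 931, 964, 993, 1007, 1048, 1054, 1085 → median = 964
|x − 964|: 43, 121, 0, 307, 84, 279, 319, 90, 413, 33, 29
Sorted deviations: 0, 29, 33, 43, 84, 90, 121, 279, 307, 319, 413 → MAD = 90

90 ms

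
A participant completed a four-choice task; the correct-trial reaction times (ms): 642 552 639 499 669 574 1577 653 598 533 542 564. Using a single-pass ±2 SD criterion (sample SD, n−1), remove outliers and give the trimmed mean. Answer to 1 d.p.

n = 12, ΣRT = 8042, M = 670.167
Σ(x−M)² = 928637.67; s = √(928637.67/11) = 290.554
Cutoffs: 670.167 ± 2·290.554 → [89.1, 1251.3]
Outside: 1577 → excluded.
Retained (n=11): Σ = 6465, mean = 6465/11 = 587.727

587.7 ms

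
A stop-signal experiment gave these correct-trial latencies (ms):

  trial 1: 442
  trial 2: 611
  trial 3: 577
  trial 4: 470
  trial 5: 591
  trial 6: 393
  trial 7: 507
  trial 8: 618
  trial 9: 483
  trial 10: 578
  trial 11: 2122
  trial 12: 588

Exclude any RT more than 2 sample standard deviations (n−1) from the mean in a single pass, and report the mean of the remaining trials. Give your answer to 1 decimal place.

532.5 ms

n = 12, ΣRT = 7980, M = 665.000
Σ(x−M)² = 2374518.00; s = √(2374518.00/11) = 464.613
Cutoffs: 665.000 ± 2·464.613 → [-264.2, 1594.2]
Outside: 2122 → excluded.
Retained (n=11): Σ = 5858, mean = 5858/11 = 532.545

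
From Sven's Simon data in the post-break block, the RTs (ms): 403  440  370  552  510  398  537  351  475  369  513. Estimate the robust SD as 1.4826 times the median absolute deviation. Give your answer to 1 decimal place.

Sorted: 351, 369, 370, 398, 403, 440, 475, 510, 513, 537, 552 → median = 440
|x − 440| sorted: 0, 35, 37, 42, 70, 70, 71, 73, 89, 97, 112 → MAD = 70
Robust SD ≈ 1.4826 × 70 = 103.782

103.8 ms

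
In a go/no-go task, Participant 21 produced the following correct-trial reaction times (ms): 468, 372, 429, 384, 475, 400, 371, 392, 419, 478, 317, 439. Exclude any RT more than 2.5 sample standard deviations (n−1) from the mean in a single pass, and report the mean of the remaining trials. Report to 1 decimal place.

412.0 ms

n = 12, ΣRT = 4944, M = 412.000
Σ(x−M)² = 26162.00; s = √(26162.00/11) = 48.768
Cutoffs: 412.000 ± 2.5·48.768 → [290.1, 533.9]
No RTs fall outside the cutoffs; all 12 retained. Mean = 4944/12 = 412.000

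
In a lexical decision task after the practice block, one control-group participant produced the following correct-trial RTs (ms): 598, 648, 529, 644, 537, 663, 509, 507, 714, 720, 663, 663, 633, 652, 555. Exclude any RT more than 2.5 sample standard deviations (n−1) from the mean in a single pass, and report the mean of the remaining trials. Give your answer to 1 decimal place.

n = 15, ΣRT = 9235, M = 615.667
Σ(x−M)² = 71623.33; s = √(71623.33/14) = 71.526
Cutoffs: 615.667 ± 2.5·71.526 → [436.9, 794.5]
No RTs fall outside the cutoffs; all 15 retained. Mean = 9235/15 = 615.667

615.7 ms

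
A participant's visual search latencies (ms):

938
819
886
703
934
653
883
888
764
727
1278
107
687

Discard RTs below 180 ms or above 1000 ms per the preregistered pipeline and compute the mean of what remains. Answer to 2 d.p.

Excluded: 107, 1278
Retained (n=11): Σ = 8882
Mean = 8882/11 = 807.4545

807.45 ms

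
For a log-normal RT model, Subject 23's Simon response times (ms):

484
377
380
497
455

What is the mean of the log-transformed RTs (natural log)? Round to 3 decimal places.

6.077

ln(RT): 6.1821, 5.9322, 5.9402, 6.2086, 6.1203
Σ ln(RT) = 30.3834
Mean = 30.3834/5 = 6.07668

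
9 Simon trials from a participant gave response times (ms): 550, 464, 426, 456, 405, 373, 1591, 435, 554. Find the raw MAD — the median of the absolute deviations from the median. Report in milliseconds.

Sorted: 373, 405, 426, 435, 456, 464, 550, 554, 1591 → median = 456
|x − 456|: 94, 8, 30, 0, 51, 83, 1135, 21, 98
Sorted deviations: 0, 8, 21, 30, 51, 83, 94, 98, 1135 → MAD = 51

51 ms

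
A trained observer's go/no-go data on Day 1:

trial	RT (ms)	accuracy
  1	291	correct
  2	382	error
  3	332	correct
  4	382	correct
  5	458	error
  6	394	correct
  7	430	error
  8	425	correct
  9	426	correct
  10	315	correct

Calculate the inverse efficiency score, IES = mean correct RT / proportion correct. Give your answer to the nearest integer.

523 ms

Correct trials (n=7): 291, 332, 382, 394, 425, 426, 315
Mean correct RT = 2565/7 = 366.4286 ms
Proportion correct = 7/10
IES = 366.4286 / (7/10) = 523.469 ms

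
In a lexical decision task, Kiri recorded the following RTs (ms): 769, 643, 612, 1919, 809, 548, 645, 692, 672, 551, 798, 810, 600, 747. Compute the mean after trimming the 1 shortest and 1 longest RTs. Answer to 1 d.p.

695.7 ms

Sorted: 548, 551, 600, 612, 643, 645, 672, 692, 747, 769, 798, 809, 810, 1919
Drop lowest 1 (548) and highest 1 (1919)
Remaining (n=12): Σ = 8348, mean = 8348/12 = 695.667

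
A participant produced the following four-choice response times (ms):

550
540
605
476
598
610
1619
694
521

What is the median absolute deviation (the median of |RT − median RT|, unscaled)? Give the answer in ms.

Sorted: 476, 521, 540, 550, 598, 605, 610, 694, 1619 → median = 598
|x − 598|: 48, 58, 7, 122, 0, 12, 1021, 96, 77
Sorted deviations: 0, 7, 12, 48, 58, 77, 96, 122, 1021 → MAD = 58

58 ms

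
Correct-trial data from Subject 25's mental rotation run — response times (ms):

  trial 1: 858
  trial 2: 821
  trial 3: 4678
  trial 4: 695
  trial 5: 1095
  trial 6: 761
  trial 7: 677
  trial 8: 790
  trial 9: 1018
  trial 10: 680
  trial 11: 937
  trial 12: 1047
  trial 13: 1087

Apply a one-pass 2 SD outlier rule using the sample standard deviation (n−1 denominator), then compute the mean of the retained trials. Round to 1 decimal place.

872.2 ms

n = 13, ΣRT = 15144, M = 1164.923
Σ(x−M)² = 13650364.92; s = √(13650364.92/12) = 1066.551
Cutoffs: 1164.923 ± 2·1066.551 → [-968.2, 3298.0]
Outside: 4678 → excluded.
Retained (n=12): Σ = 10466, mean = 10466/12 = 872.167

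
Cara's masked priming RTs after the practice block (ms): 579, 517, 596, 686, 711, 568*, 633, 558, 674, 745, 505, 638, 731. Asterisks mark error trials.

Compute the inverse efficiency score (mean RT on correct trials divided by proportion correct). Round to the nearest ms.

684 ms

Correct trials (n=12): 579, 517, 596, 686, 711, 633, 558, 674, 745, 505, 638, 731
Mean correct RT = 7573/12 = 631.0833 ms
Proportion correct = 12/13
IES = 631.0833 / (12/13) = 683.674 ms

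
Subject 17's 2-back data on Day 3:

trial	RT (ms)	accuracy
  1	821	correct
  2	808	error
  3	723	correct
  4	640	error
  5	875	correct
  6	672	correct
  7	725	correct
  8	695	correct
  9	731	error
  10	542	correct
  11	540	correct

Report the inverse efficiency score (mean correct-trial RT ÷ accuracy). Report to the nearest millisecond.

Correct trials (n=8): 821, 723, 875, 672, 725, 695, 542, 540
Mean correct RT = 5593/8 = 699.1250 ms
Proportion correct = 8/11
IES = 699.1250 / (8/11) = 961.297 ms

961 ms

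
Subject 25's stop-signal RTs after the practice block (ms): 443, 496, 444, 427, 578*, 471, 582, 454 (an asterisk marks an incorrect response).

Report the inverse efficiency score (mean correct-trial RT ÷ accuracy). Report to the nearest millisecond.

542 ms

Correct trials (n=7): 443, 496, 444, 427, 471, 582, 454
Mean correct RT = 3317/7 = 473.8571 ms
Proportion correct = 7/8
IES = 473.8571 / (7/8) = 541.551 ms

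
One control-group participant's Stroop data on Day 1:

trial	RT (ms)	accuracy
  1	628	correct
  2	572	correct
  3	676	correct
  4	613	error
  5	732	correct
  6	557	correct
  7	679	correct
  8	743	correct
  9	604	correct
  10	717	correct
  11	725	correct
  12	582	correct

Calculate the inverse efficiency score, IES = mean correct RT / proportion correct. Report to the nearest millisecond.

Correct trials (n=11): 628, 572, 676, 732, 557, 679, 743, 604, 717, 725, 582
Mean correct RT = 7215/11 = 655.9091 ms
Proportion correct = 11/12
IES = 655.9091 / (11/12) = 715.537 ms

716 ms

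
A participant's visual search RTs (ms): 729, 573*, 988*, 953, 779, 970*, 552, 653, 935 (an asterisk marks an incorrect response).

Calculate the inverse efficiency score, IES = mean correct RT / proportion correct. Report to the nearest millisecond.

Correct trials (n=6): 729, 953, 779, 552, 653, 935
Mean correct RT = 4601/6 = 766.8333 ms
Proportion correct = 6/9
IES = 766.8333 / (6/9) = 1150.250 ms

1150 ms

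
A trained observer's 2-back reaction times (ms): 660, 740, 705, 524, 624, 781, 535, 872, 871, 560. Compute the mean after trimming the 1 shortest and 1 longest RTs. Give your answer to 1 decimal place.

684.5 ms

Sorted: 524, 535, 560, 624, 660, 705, 740, 781, 871, 872
Drop lowest 1 (524) and highest 1 (872)
Remaining (n=8): Σ = 5476, mean = 5476/8 = 684.500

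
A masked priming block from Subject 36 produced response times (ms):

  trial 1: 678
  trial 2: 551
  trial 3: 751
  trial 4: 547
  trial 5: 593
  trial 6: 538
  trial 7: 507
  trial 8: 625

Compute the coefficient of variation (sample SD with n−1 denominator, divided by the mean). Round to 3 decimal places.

0.137

n = 8, Σ = 4790, M = 598.7500
Σ(x−M)² = 47249.500; s = √(47249.500/7) = 82.1579
CV = 82.1579 / 598.7500 = 0.13722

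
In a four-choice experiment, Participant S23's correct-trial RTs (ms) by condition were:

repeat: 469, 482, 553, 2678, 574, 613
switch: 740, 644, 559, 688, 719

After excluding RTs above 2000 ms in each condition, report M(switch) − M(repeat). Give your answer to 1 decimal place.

131.8 ms

repeat: exclude 2678
M(repeat) = 2691/5 = 538.200
M(switch) = 3350/5 = 670.000
Difference = 670.000 − 538.200 = 131.800 ms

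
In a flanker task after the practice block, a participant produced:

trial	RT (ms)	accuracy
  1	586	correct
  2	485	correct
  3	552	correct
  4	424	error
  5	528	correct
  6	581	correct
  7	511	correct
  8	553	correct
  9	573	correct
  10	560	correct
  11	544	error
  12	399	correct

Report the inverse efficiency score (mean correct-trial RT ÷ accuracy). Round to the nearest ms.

Correct trials (n=10): 586, 485, 552, 528, 581, 511, 553, 573, 560, 399
Mean correct RT = 5328/10 = 532.8000 ms
Proportion correct = 10/12
IES = 532.8000 / (10/12) = 639.360 ms

639 ms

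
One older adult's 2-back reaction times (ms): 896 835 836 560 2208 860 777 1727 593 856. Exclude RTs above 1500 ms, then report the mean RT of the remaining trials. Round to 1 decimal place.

Excluded: 1727, 2208
Retained (n=8): Σ = 6213
Mean = 6213/8 = 776.6250

776.6 ms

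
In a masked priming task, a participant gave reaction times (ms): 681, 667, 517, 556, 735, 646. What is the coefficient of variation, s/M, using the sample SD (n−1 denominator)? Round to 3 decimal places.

0.129

n = 6, Σ = 3802, M = 633.6667
Σ(x−M)² = 33415.333; s = √(33415.333/5) = 81.7500
CV = 81.7500 / 633.6667 = 0.12901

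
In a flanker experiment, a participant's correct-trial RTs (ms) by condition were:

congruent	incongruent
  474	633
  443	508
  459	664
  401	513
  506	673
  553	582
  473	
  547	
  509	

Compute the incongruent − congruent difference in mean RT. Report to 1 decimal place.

M(congruent) = 4365/9 = 485.000
M(incongruent) = 3573/6 = 595.500
Difference = 595.500 − 485.000 = 110.500 ms

110.5 ms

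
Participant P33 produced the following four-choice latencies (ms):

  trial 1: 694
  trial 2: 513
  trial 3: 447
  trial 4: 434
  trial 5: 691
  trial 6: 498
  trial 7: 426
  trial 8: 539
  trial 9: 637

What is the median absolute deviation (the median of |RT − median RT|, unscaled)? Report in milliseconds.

Sorted: 426, 434, 447, 498, 513, 539, 637, 691, 694 → median = 513
|x − 513|: 181, 0, 66, 79, 178, 15, 87, 26, 124
Sorted deviations: 0, 15, 26, 66, 79, 87, 124, 178, 181 → MAD = 79

79 ms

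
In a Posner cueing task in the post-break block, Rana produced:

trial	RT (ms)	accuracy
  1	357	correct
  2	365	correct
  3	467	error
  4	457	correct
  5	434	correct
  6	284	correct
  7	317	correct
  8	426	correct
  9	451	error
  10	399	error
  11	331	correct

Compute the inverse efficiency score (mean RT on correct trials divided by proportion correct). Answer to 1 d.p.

510.6 ms

Correct trials (n=8): 357, 365, 457, 434, 284, 317, 426, 331
Mean correct RT = 2971/8 = 371.3750 ms
Proportion correct = 8/11
IES = 371.3750 / (8/11) = 510.641 ms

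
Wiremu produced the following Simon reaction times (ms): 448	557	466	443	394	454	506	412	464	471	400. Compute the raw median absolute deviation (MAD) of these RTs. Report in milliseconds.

17 ms

Sorted: 394, 400, 412, 443, 448, 454, 464, 466, 471, 506, 557 → median = 454
|x − 454|: 6, 103, 12, 11, 60, 0, 52, 42, 10, 17, 54
Sorted deviations: 0, 6, 10, 11, 12, 17, 42, 52, 54, 60, 103 → MAD = 17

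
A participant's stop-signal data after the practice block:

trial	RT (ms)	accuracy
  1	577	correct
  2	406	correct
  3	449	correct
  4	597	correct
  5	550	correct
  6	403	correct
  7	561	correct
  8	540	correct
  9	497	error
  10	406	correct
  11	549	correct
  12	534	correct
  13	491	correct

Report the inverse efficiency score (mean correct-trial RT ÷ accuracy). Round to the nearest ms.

547 ms

Correct trials (n=12): 577, 406, 449, 597, 550, 403, 561, 540, 406, 549, 534, 491
Mean correct RT = 6063/12 = 505.2500 ms
Proportion correct = 12/13
IES = 505.2500 / (12/13) = 547.354 ms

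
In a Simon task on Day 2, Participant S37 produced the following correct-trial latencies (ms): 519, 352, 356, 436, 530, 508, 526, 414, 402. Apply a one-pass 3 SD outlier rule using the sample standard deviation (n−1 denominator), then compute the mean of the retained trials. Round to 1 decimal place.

n = 9, ΣRT = 4043, M = 449.222
Σ(x−M)² = 42531.56; s = √(42531.56/8) = 72.914
Cutoffs: 449.222 ± 3·72.914 → [230.5, 668.0]
No RTs fall outside the cutoffs; all 9 retained. Mean = 4043/9 = 449.222

449.2 ms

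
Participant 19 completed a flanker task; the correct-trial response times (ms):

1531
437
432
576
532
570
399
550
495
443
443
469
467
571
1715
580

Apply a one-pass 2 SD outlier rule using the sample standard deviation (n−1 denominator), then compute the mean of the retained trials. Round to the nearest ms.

n = 16, ΣRT = 10210, M = 638.125
Σ(x−M)² = 2286937.75; s = √(2286937.75/15) = 390.464
Cutoffs: 638.125 ± 2·390.464 → [-142.8, 1419.1]
Outside: 1531, 1715 → excluded.
Retained (n=14): Σ = 6964, mean = 6964/14 = 497.429

497 ms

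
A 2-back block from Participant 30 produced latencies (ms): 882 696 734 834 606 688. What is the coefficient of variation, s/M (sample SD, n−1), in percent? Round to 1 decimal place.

n = 6, Σ = 4440, M = 740.0000
Σ(x−M)² = 51632.000; s = √(51632.000/5) = 101.6189
CV = 101.6189 / 740.0000 = 0.13732 = 13.732%

13.7%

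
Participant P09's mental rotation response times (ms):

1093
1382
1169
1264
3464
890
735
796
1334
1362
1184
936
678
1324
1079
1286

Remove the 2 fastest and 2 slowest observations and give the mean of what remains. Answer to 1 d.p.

Sorted: 678, 735, 796, 890, 936, 1079, 1093, 1169, 1184, 1264, 1286, 1324, 1334, 1362, 1382, 3464
Drop lowest 2 (678, 735) and highest 2 (1382, 3464)
Remaining (n=12): Σ = 13717, mean = 13717/12 = 1143.083

1143.1 ms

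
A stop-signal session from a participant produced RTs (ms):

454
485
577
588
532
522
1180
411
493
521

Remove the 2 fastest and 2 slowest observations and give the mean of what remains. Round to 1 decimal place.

521.7 ms

Sorted: 411, 454, 485, 493, 521, 522, 532, 577, 588, 1180
Drop lowest 2 (411, 454) and highest 2 (588, 1180)
Remaining (n=6): Σ = 3130, mean = 3130/6 = 521.667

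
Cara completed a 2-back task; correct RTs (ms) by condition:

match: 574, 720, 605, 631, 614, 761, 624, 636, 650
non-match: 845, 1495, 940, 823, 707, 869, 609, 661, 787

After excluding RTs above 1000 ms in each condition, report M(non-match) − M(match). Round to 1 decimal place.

non-match: exclude 1495
M(match) = 5815/9 = 646.111
M(non-match) = 6241/8 = 780.125
Difference = 780.125 − 646.111 = 134.014 ms

134.0 ms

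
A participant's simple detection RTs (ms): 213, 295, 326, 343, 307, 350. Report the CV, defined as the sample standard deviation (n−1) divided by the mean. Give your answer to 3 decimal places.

0.163

n = 6, Σ = 1834, M = 305.6667
Σ(x−M)² = 12475.333; s = √(12475.333/5) = 49.9506
CV = 49.9506 / 305.6667 = 0.16342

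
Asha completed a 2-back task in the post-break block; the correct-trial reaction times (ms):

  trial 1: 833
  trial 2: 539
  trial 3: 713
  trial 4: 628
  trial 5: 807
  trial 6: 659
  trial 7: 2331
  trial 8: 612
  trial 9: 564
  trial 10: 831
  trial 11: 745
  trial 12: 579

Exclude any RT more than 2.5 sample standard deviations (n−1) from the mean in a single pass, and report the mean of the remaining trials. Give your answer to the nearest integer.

683 ms

n = 12, ΣRT = 9841, M = 820.083
Σ(x−M)² = 2609280.92; s = √(2609280.92/11) = 487.039
Cutoffs: 820.083 ± 2.5·487.039 → [-397.5, 2037.7]
Outside: 2331 → excluded.
Retained (n=11): Σ = 7510, mean = 7510/11 = 682.727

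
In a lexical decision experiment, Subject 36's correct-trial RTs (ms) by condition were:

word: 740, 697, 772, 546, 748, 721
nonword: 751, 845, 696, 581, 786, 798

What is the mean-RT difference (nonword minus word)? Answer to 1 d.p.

M(word) = 4224/6 = 704.000
M(nonword) = 4457/6 = 742.833
Difference = 742.833 − 704.000 = 38.833 ms

38.8 ms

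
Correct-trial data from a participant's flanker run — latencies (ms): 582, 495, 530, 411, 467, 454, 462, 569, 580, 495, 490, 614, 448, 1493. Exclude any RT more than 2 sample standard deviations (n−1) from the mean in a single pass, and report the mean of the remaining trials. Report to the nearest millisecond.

n = 14, ΣRT = 8090, M = 577.857
Σ(x−M)² = 948389.71; s = √(948389.71/13) = 270.098
Cutoffs: 577.857 ± 2·270.098 → [37.7, 1118.1]
Outside: 1493 → excluded.
Retained (n=13): Σ = 6597, mean = 6597/13 = 507.462

507 ms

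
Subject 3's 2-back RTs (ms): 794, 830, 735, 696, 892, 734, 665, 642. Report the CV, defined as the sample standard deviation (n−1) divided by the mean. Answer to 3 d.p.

0.114

n = 8, Σ = 5988, M = 748.5000
Σ(x−M)² = 50768.000; s = √(50768.000/7) = 85.1620
CV = 85.1620 / 748.5000 = 0.11378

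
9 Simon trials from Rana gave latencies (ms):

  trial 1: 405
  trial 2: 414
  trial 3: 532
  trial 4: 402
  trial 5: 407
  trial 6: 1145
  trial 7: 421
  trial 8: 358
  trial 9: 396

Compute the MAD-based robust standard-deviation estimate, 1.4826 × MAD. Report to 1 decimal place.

Sorted: 358, 396, 402, 405, 407, 414, 421, 532, 1145 → median = 407
|x − 407| sorted: 0, 2, 5, 7, 11, 14, 49, 125, 738 → MAD = 11
Robust SD ≈ 1.4826 × 11 = 16.309

16.3 ms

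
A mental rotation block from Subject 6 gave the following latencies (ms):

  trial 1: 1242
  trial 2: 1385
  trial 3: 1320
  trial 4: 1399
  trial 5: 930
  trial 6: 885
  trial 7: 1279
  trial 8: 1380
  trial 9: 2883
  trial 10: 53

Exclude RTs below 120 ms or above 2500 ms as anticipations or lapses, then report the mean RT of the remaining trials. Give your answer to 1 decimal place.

Excluded: 53, 2883
Retained (n=8): Σ = 9820
Mean = 9820/8 = 1227.5000

1227.5 ms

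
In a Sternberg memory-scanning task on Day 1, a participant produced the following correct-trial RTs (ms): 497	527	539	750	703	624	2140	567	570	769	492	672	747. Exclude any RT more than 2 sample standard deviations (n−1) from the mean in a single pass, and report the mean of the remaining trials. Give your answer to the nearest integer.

n = 13, ΣRT = 9597, M = 738.231
Σ(x−M)² = 2245550.31; s = √(2245550.31/12) = 432.584
Cutoffs: 738.231 ± 2·432.584 → [-126.9, 1603.4]
Outside: 2140 → excluded.
Retained (n=12): Σ = 7457, mean = 7457/12 = 621.417

621 ms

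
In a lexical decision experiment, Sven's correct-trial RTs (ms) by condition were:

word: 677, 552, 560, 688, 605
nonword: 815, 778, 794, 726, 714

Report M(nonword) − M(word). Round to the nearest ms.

M(word) = 3082/5 = 616.400
M(nonword) = 3827/5 = 765.400
Difference = 765.400 − 616.400 = 149.000 ms

149 ms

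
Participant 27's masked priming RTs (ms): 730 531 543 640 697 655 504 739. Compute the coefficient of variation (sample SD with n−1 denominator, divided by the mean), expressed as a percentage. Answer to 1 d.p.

14.7%

n = 8, Σ = 5039, M = 629.8750
Σ(x−M)² = 60340.875; s = √(60340.875/7) = 92.8446
CV = 92.8446 / 629.8750 = 0.14740 = 14.740%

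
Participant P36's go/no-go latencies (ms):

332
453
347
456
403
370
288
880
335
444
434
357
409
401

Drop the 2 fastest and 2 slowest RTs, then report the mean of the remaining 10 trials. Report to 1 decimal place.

Sorted: 288, 332, 335, 347, 357, 370, 401, 403, 409, 434, 444, 453, 456, 880
Drop lowest 2 (288, 332) and highest 2 (456, 880)
Remaining (n=10): Σ = 3953, mean = 3953/10 = 395.300

395.3 ms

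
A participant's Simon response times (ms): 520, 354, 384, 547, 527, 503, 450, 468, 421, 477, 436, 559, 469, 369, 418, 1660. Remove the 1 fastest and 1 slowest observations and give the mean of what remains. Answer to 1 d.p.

467.7 ms

Sorted: 354, 369, 384, 418, 421, 436, 450, 468, 469, 477, 503, 520, 527, 547, 559, 1660
Drop lowest 1 (354) and highest 1 (1660)
Remaining (n=14): Σ = 6548, mean = 6548/14 = 467.714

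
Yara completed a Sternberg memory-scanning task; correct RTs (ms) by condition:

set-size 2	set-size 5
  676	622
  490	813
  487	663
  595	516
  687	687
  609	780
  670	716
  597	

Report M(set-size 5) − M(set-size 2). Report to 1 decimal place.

83.9 ms

M(set-size 2) = 4811/8 = 601.375
M(set-size 5) = 4797/7 = 685.286
Difference = 685.286 − 601.375 = 83.911 ms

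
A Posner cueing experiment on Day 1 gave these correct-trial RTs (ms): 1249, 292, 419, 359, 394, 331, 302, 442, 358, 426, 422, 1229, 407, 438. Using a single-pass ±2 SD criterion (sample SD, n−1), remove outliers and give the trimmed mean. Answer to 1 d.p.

n = 14, ΣRT = 7068, M = 504.857
Σ(x−M)² = 1288399.71; s = √(1288399.71/13) = 314.814
Cutoffs: 504.857 ± 2·314.814 → [-124.8, 1134.5]
Outside: 1229, 1249 → excluded.
Retained (n=12): Σ = 4590, mean = 4590/12 = 382.500

382.5 ms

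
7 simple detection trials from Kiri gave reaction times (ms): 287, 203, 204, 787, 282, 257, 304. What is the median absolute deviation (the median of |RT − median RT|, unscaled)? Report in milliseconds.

25 ms

Sorted: 203, 204, 257, 282, 287, 304, 787 → median = 282
|x − 282|: 5, 79, 78, 505, 0, 25, 22
Sorted deviations: 0, 5, 22, 25, 78, 79, 505 → MAD = 25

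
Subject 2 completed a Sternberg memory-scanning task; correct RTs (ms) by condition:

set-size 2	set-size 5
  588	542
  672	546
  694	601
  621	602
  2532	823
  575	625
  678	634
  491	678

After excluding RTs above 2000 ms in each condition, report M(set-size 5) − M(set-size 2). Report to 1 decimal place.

set-size 2: exclude 2532
M(set-size 2) = 4319/7 = 617.000
M(set-size 5) = 5051/8 = 631.375
Difference = 631.375 − 617.000 = 14.375 ms

14.4 ms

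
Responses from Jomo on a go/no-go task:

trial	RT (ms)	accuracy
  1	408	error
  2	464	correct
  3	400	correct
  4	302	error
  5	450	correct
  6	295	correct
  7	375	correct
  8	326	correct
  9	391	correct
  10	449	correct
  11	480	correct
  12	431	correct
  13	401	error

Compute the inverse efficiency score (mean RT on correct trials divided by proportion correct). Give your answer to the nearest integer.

528 ms

Correct trials (n=10): 464, 400, 450, 295, 375, 326, 391, 449, 480, 431
Mean correct RT = 4061/10 = 406.1000 ms
Proportion correct = 10/13
IES = 406.1000 / (10/13) = 527.930 ms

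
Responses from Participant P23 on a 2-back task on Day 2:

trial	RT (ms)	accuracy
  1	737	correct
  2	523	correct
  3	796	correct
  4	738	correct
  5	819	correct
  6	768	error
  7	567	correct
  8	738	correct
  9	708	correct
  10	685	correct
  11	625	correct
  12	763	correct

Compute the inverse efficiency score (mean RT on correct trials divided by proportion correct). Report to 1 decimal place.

763.5 ms

Correct trials (n=11): 737, 523, 796, 738, 819, 567, 738, 708, 685, 625, 763
Mean correct RT = 7699/11 = 699.9091 ms
Proportion correct = 11/12
IES = 699.9091 / (11/12) = 763.537 ms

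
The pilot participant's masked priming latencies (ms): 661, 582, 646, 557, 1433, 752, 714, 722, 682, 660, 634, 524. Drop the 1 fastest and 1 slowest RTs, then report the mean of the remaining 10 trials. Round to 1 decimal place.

661.0 ms

Sorted: 524, 557, 582, 634, 646, 660, 661, 682, 714, 722, 752, 1433
Drop lowest 1 (524) and highest 1 (1433)
Remaining (n=10): Σ = 6610, mean = 6610/10 = 661.000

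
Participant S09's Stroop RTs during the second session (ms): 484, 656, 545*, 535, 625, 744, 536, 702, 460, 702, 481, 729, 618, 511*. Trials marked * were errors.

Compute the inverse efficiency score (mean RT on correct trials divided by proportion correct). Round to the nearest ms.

707 ms

Correct trials (n=12): 484, 656, 535, 625, 744, 536, 702, 460, 702, 481, 729, 618
Mean correct RT = 7272/12 = 606.0000 ms
Proportion correct = 12/14
IES = 606.0000 / (12/14) = 707.000 ms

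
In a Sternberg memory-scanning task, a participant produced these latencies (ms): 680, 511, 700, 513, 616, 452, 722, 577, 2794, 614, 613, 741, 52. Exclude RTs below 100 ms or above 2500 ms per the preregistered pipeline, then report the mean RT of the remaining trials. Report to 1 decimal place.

612.6 ms

Excluded: 52, 2794
Retained (n=11): Σ = 6739
Mean = 6739/11 = 612.6364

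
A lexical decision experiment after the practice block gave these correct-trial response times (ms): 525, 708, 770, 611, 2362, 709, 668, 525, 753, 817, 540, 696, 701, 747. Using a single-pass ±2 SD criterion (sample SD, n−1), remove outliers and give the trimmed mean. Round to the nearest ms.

n = 14, ΣRT = 11132, M = 795.143
Σ(x−M)² = 2755077.71; s = √(2755077.71/13) = 460.358
Cutoffs: 795.143 ± 2·460.358 → [-125.6, 1715.9]
Outside: 2362 → excluded.
Retained (n=13): Σ = 8770, mean = 8770/13 = 674.615

675 ms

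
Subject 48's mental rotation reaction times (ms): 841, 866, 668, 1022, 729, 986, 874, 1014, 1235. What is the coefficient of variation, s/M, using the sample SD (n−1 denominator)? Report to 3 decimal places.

0.187

n = 9, Σ = 8235, M = 915.0000
Σ(x−M)² = 233854.000; s = √(233854.000/8) = 170.9730
CV = 170.9730 / 915.0000 = 0.18686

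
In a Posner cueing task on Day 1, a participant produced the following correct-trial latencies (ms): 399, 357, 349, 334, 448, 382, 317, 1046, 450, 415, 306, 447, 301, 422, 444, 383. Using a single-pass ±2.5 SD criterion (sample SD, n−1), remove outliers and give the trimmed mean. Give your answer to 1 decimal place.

n = 16, ΣRT = 6800, M = 425.000
Σ(x−M)² = 451920.00; s = √(451920.00/15) = 173.574
Cutoffs: 425.000 ± 2.5·173.574 → [-8.9, 858.9]
Outside: 1046 → excluded.
Retained (n=15): Σ = 5754, mean = 5754/15 = 383.600

383.6 ms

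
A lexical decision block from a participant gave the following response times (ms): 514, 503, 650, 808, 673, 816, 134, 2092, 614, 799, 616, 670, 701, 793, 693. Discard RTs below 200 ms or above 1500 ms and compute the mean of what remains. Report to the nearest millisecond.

681 ms

Excluded: 134, 2092
Retained (n=13): Σ = 8850
Mean = 8850/13 = 680.7692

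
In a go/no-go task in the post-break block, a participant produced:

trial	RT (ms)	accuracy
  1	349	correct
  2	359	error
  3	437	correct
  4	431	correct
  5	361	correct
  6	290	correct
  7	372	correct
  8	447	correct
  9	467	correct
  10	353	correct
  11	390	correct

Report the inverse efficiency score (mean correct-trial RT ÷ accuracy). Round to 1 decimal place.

Correct trials (n=10): 349, 437, 431, 361, 290, 372, 447, 467, 353, 390
Mean correct RT = 3897/10 = 389.7000 ms
Proportion correct = 10/11
IES = 389.7000 / (10/11) = 428.670 ms

428.7 ms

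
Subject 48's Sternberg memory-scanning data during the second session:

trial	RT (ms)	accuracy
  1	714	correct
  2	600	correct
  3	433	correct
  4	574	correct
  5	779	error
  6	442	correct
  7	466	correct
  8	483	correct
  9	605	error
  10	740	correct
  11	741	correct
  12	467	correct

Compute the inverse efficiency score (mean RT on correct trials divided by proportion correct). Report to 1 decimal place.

679.2 ms

Correct trials (n=10): 714, 600, 433, 574, 442, 466, 483, 740, 741, 467
Mean correct RT = 5660/10 = 566.0000 ms
Proportion correct = 10/12
IES = 566.0000 / (10/12) = 679.200 ms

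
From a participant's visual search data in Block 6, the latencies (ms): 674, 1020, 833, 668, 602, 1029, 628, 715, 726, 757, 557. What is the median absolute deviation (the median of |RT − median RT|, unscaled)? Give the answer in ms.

Sorted: 557, 602, 628, 668, 674, 715, 726, 757, 833, 1020, 1029 → median = 715
|x − 715|: 41, 305, 118, 47, 113, 314, 87, 0, 11, 42, 158
Sorted deviations: 0, 11, 41, 42, 47, 87, 113, 118, 158, 305, 314 → MAD = 87

87 ms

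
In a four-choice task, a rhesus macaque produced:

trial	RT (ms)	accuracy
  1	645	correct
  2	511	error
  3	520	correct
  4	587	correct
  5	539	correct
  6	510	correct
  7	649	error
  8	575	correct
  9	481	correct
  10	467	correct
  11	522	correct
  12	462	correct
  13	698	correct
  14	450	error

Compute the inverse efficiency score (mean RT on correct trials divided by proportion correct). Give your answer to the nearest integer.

695 ms

Correct trials (n=11): 645, 520, 587, 539, 510, 575, 481, 467, 522, 462, 698
Mean correct RT = 6006/11 = 546.0000 ms
Proportion correct = 11/14
IES = 546.0000 / (11/14) = 694.909 ms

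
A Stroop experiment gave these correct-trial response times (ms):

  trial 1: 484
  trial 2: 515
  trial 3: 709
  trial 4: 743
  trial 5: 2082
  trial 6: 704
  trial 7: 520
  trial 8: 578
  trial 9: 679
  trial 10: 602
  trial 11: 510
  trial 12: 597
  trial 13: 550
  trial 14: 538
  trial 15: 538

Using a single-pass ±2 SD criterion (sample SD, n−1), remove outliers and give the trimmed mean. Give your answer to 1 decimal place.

590.5 ms

n = 15, ΣRT = 10349, M = 689.933
Σ(x−M)² = 2170256.93; s = √(2170256.93/14) = 393.724
Cutoffs: 689.933 ± 2·393.724 → [-97.5, 1477.4]
Outside: 2082 → excluded.
Retained (n=14): Σ = 8267, mean = 8267/14 = 590.500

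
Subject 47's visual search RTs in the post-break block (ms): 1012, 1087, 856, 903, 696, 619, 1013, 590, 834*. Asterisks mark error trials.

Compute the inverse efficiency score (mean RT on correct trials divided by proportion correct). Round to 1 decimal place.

Correct trials (n=8): 1012, 1087, 856, 903, 696, 619, 1013, 590
Mean correct RT = 6776/8 = 847.0000 ms
Proportion correct = 8/9
IES = 847.0000 / (8/9) = 952.875 ms

952.9 ms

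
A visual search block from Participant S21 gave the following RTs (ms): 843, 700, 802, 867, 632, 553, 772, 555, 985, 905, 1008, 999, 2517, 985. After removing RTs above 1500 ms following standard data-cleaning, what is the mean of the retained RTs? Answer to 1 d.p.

815.8 ms

Excluded: 2517
Retained (n=13): Σ = 10606
Mean = 10606/13 = 815.8462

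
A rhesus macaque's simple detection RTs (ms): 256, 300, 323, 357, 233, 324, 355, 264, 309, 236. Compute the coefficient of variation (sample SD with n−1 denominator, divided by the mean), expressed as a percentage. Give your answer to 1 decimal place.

n = 10, Σ = 2957, M = 295.7000
Σ(x−M)² = 19092.100; s = √(19092.100/9) = 46.0581
CV = 46.0581 / 295.7000 = 0.15576 = 15.576%

15.6%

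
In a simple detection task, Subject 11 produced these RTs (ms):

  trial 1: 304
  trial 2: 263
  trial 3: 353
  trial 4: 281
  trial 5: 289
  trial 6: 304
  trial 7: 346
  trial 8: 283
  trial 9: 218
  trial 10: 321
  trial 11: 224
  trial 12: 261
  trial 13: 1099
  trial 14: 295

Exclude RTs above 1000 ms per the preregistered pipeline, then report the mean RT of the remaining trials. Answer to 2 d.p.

287.85 ms

Excluded: 1099
Retained (n=13): Σ = 3742
Mean = 3742/13 = 287.8462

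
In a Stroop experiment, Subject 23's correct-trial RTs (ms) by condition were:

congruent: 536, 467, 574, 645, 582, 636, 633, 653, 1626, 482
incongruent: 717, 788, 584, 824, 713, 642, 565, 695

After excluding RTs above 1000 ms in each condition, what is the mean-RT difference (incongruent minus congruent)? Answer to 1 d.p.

112.3 ms

congruent: exclude 1626
M(congruent) = 5208/9 = 578.667
M(incongruent) = 5528/8 = 691.000
Difference = 691.000 − 578.667 = 112.333 ms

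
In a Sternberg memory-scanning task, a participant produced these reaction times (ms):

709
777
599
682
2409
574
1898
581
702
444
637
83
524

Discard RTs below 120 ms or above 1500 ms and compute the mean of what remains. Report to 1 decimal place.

622.9 ms

Excluded: 83, 1898, 2409
Retained (n=10): Σ = 6229
Mean = 6229/10 = 622.9000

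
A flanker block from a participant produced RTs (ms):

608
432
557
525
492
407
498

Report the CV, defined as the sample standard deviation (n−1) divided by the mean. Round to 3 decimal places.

0.138

n = 7, Σ = 3519, M = 502.7143
Σ(x−M)² = 28827.429; s = √(28827.429/6) = 69.3150
CV = 69.3150 / 502.7143 = 0.13788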